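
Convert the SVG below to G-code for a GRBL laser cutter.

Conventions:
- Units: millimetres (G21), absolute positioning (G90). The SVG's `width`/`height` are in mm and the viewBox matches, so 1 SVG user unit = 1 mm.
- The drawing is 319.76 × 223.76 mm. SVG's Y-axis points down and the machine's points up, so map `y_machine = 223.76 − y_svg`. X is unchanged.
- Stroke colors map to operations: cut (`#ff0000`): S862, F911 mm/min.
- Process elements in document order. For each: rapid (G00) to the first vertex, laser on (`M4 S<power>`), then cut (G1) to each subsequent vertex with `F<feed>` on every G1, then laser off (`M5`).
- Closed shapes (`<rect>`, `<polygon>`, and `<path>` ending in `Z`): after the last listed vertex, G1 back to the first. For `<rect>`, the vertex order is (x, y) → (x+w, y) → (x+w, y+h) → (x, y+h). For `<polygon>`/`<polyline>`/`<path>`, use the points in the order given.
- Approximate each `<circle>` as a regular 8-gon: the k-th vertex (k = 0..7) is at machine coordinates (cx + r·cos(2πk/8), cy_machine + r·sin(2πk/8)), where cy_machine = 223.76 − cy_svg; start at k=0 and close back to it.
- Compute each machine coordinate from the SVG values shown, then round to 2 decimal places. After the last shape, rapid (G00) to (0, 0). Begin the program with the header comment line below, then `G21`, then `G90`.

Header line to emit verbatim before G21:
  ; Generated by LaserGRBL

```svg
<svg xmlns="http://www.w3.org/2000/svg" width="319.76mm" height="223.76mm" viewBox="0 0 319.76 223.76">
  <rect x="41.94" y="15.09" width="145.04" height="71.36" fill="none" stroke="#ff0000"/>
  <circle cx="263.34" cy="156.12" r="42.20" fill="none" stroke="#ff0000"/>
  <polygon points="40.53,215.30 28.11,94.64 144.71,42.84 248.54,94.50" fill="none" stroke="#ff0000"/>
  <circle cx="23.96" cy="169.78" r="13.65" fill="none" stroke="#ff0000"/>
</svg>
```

; Generated by LaserGRBL
G21
G90
G00 X41.94 Y208.67
M4 S862
G1 X186.98 Y208.67 F911
G1 X186.98 Y137.31 F911
G1 X41.94 Y137.31 F911
G1 X41.94 Y208.67 F911
M5
G00 X305.54 Y67.64
M4 S862
G1 X293.18 Y97.48 F911
G1 X263.34 Y109.84 F911
G1 X233.50 Y97.48 F911
G1 X221.14 Y67.64 F911
G1 X233.50 Y37.80 F911
G1 X263.34 Y25.44 F911
G1 X293.18 Y37.80 F911
G1 X305.54 Y67.64 F911
M5
G00 X40.53 Y8.46
M4 S862
G1 X28.11 Y129.12 F911
G1 X144.71 Y180.92 F911
G1 X248.54 Y129.26 F911
G1 X40.53 Y8.46 F911
M5
G00 X37.61 Y53.98
M4 S862
G1 X33.61 Y63.63 F911
G1 X23.96 Y67.63 F911
G1 X14.31 Y63.63 F911
G1 X10.31 Y53.98 F911
G1 X14.31 Y44.33 F911
G1 X23.96 Y40.33 F911
G1 X33.61 Y44.33 F911
G1 X37.61 Y53.98 F911
M5
G00 X0.00 Y0.00

1 u = 1 mm; y_m = 223.76 − y.

[1] `<rect>` rectangle, #ff0000→cut S862 F911: (41.94,208.67) → (186.98,208.67) → (186.98,137.31) → (41.94,137.31) → (41.94,208.67) (closed)

[2] `<circle>` circle, #ff0000→cut S862 F911: (305.54,67.64) → (293.18,97.48) → (263.34,109.84) → (233.50,97.48) → (221.14,67.64) → (233.50,37.80) → (263.34,25.44) → (293.18,37.80) → (305.54,67.64) (closed)

[3] `<polygon>` closed polygon, #ff0000→cut S862 F911: (40.53,8.46) → (28.11,129.12) → (144.71,180.92) → (248.54,129.26) → (40.53,8.46) (closed)

[4] `<circle>` circle, #ff0000→cut S862 F911: (37.61,53.98) → (33.61,63.63) → (23.96,67.63) → (14.31,63.63) → (10.31,53.98) → (14.31,44.33) → (23.96,40.33) → (33.61,44.33) → (37.61,53.98) (closed)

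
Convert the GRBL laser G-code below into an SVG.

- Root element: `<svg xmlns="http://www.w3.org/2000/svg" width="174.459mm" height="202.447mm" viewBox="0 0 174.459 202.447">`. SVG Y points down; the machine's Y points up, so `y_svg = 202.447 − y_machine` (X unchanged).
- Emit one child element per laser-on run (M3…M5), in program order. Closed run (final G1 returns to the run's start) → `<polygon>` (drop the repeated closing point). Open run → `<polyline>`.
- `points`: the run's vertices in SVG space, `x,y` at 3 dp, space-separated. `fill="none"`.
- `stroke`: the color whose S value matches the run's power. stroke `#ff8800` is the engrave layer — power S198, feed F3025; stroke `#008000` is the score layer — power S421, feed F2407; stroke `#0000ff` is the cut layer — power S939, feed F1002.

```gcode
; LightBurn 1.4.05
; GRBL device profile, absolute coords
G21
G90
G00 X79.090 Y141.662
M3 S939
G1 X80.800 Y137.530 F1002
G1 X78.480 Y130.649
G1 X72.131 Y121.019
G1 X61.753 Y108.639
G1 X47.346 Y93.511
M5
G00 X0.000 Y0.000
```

y_svg = 202.447 − y_m. Every run uses S939, so all elements get stroke `#0000ff` (cut).

[1] open run; points: 79.090,60.785 80.800,64.917 78.480,71.798 72.131,81.428 61.753,93.808 47.346,108.936

<svg xmlns="http://www.w3.org/2000/svg" width="174.459mm" height="202.447mm" viewBox="0 0 174.459 202.447">
  <polyline points="79.090,60.785 80.800,64.917 78.480,71.798 72.131,81.428 61.753,93.808 47.346,108.936" fill="none" stroke="#0000ff"/>
</svg>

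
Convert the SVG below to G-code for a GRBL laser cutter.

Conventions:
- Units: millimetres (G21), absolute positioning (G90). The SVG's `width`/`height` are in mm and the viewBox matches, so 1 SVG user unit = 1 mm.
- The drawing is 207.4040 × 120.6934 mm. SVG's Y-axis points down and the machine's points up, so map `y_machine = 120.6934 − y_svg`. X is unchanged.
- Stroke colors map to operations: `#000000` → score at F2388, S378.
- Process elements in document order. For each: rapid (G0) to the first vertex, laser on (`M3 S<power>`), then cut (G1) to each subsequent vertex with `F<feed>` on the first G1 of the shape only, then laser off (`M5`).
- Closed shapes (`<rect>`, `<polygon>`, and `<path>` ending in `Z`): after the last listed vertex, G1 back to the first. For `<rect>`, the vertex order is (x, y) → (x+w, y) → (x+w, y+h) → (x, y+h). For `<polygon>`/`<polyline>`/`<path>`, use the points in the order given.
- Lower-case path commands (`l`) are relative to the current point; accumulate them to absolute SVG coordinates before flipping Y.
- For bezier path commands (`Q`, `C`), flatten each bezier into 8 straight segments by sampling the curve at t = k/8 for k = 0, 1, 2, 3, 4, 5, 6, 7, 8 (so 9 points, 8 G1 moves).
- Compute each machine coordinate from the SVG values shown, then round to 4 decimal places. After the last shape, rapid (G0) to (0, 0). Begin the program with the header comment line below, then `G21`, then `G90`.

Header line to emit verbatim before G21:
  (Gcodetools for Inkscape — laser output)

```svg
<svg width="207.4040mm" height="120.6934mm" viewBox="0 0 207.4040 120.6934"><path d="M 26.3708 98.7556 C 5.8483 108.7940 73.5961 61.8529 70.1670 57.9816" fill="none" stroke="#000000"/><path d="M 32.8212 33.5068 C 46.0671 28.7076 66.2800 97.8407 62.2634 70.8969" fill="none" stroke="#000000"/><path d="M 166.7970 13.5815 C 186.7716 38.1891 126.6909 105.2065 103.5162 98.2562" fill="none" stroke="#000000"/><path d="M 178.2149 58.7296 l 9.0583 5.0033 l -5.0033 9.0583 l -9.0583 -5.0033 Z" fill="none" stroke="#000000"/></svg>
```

(Gcodetools for Inkscape — laser output)
G21
G90
G0 X26.3708 Y21.9378
M3 S378
G1 X22.5011 Y20.6489 F2388
G1 X25.0382 Y23.5294
G1 X32.1137 Y29.4068
G1 X41.8589 Y37.1087
G1 X52.4053 Y45.4626
G1 X61.8845 Y53.2960
G1 X68.4279 Y59.4366
G1 X70.1670 Y62.7118
M5
G0 X32.8212 Y87.1866
M3 S378
G1 X38.0541 Y85.8528 F2388
G1 X43.5745 Y79.5801
G1 X49.0169 Y70.3608
G1 X54.0157 Y60.1873
G1 X58.2054 Y51.0518
G1 X61.2203 Y44.9467
G1 X62.6948 Y43.8641
G1 X62.2634 Y49.7965
M5
G0 X166.7970 Y107.1119
M3 S378
G1 X170.7633 Y96.1234 F2388
G1 X168.5951 Y82.5228
G1 X161.6630 Y67.6738
G1 X151.3376 Y52.9403
G1 X138.9896 Y39.6861
G1 X125.9896 Y29.2750
G1 X113.7082 Y23.0708
G1 X103.5162 Y22.4372
M5
G0 X178.2149 Y61.9638
M3 S378
G1 X187.2732 Y56.9605 F2388
G1 X182.2699 Y47.9022
G1 X173.2116 Y52.9055
G1 X178.2149 Y61.9638
M5
G0 X0.0000 Y0.0000

viewBox `0 0 207.4040 120.6934` with mm width/height → 1 unit = 1 mm. Flip: y_m = 120.6934 − y_svg.

**Shape 1** — `<path>` cubic bezier, stroke `#000000` → score (S378, F2388). Control points (SVG): P0=(26.3708,98.7556), P1=(5.8483,108.7940), P2=(73.5961,61.8529), P3=(70.1670,57.9816); sampled at t=k/8. Machine vertices: (26.3708,21.9378) → (22.5011,20.6489) → (25.0382,23.5294) → (32.1137,29.4068) → (41.8589,37.1087) → (52.4053,45.4626) → (61.8845,53.2960) → (68.4279,59.4366) → (70.1670,62.7118). Open path.

**Shape 2** — `<path>` cubic bezier, stroke `#000000` → score (S378, F2388). Control points (SVG): P0=(32.8212,33.5068), P1=(46.0671,28.7076), P2=(66.2800,97.8407), P3=(62.2634,70.8969); sampled at t=k/8. Machine vertices: (32.8212,87.1866) → (38.0541,85.8528) → (43.5745,79.5801) → (49.0169,70.3608) → (54.0157,60.1873) → (58.2054,51.0518) → (61.2203,44.9467) → (62.6948,43.8641) → (62.2634,49.7965). Open path.

**Shape 3** — `<path>` cubic bezier, stroke `#000000` → score (S378, F2388). Control points (SVG): P0=(166.7970,13.5815), P1=(186.7716,38.1891), P2=(126.6909,105.2065), P3=(103.5162,98.2562); sampled at t=k/8. Machine vertices: (166.7970,107.1119) → (170.7633,96.1234) → (168.5951,82.5228) → (161.6630,67.6738) → (151.3376,52.9403) → (138.9896,39.6861) → (125.9896,29.2750) → (113.7082,23.0708) → (103.5162,22.4372). Open path.

**Shape 4** — `<path>` regular polygon, stroke `#000000` → score (S378, F2388). Machine vertices: (178.2149,61.9638) → (187.2732,56.9605) → (182.2699,47.9022) → (173.2116,52.9055) → (178.2149,61.9638). Closed: final G1 returns to the first vertex.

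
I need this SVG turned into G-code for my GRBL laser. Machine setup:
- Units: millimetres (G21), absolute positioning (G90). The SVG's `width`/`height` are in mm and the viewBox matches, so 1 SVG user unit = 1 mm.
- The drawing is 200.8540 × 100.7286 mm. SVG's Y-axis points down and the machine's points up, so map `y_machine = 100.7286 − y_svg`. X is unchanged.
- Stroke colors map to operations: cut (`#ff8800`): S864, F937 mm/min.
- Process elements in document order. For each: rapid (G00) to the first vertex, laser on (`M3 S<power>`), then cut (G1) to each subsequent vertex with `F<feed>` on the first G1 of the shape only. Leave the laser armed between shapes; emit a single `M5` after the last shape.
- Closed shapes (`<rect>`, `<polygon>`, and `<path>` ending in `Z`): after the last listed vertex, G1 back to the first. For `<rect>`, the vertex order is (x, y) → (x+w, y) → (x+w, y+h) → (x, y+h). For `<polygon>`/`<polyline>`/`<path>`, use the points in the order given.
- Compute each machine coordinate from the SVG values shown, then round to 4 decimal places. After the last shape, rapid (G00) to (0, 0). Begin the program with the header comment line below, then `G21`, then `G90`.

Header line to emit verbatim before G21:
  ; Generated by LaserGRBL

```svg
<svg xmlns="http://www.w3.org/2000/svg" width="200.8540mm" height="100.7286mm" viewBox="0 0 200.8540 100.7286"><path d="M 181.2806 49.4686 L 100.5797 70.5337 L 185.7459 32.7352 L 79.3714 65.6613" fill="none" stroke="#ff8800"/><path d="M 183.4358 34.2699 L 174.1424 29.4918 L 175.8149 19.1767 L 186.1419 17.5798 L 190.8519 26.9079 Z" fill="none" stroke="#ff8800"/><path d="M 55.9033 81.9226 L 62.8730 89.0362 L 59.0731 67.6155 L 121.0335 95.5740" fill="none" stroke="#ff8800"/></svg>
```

Since the viewBox matches the mm dimensions, user units are millimetres directly. The only transform is the Y-flip y_m = 100.7286 − y_svg.

Shape 1 is a open polyline drawn with `<path>`. Its stroke #ff8800 means cut at S864, F937. After flipping Y the toolpath is (181.2806,51.2600) → (100.5797,30.1949) → (185.7459,67.9934) → (79.3714,35.0673).

Shape 2 is a regular polygon drawn with `<path>`. Its stroke #ff8800 means cut at S864, F937. After flipping Y the toolpath is (183.4358,66.4587) → (174.1424,71.2368) → (175.8149,81.5519) → (186.1419,83.1488) → (190.8519,73.8207) → (183.4358,66.4587), returning to the start.

Shape 3 is a open polyline drawn with `<path>`. Its stroke #ff8800 means cut at S864, F937. After flipping Y the toolpath is (55.9033,18.8060) → (62.8730,11.6924) → (59.0731,33.1131) → (121.0335,5.1546).

; Generated by LaserGRBL
G21
G90
G00 X181.2806 Y51.2600
M3 S864
G1 X100.5797 Y30.1949 F937
G1 X185.7459 Y67.9934
G1 X79.3714 Y35.0673
G00 X183.4358 Y66.4587
M3 S864
G1 X174.1424 Y71.2368 F937
G1 X175.8149 Y81.5519
G1 X186.1419 Y83.1488
G1 X190.8519 Y73.8207
G1 X183.4358 Y66.4587
G00 X55.9033 Y18.8060
M3 S864
G1 X62.8730 Y11.6924 F937
G1 X59.0731 Y33.1131
G1 X121.0335 Y5.1546
M5
G00 X0.0000 Y0.0000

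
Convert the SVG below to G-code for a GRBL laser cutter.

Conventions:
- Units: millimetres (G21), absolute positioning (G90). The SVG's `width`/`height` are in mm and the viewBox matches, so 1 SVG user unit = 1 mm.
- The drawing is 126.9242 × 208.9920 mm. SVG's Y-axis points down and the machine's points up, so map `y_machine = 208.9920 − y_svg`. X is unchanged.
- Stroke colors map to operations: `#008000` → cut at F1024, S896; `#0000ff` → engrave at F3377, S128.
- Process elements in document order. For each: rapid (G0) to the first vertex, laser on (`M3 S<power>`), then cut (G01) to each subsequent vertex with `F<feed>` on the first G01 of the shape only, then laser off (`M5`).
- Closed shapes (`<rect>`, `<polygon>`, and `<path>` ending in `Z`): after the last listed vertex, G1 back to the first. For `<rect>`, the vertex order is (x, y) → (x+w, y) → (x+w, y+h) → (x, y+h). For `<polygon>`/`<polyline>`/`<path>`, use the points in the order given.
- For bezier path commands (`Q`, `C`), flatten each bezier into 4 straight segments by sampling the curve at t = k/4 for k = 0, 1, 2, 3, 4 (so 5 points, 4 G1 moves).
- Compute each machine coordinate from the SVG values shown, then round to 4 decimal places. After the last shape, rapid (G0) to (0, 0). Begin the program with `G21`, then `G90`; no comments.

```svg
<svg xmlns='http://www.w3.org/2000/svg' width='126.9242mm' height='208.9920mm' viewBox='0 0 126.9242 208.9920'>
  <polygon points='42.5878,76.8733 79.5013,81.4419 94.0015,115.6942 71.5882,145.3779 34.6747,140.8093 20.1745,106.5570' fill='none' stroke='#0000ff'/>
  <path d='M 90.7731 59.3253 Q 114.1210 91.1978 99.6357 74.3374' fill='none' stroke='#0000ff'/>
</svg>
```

G21
G90
G0 X42.5878 Y132.1187
M3 S128
G01 X79.5013 Y127.5501 F3377
G01 X94.0015 Y93.2978
G01 X71.5882 Y63.6141
G01 X34.6747 Y68.1827
G01 X20.1745 Y102.4350
G01 X42.5878 Y132.1187
M5
G0 X90.7731 Y149.6667
M3 S128
G01 X100.0825 Y136.7763 F3377
G01 X104.6627 Y129.9774
G01 X104.5138 Y129.2702
G01 X99.6357 Y134.6546
M5
G0 X0.0000 Y0.0000

viewBox `0 0 126.9242 208.9920` with mm width/height → 1 unit = 1 mm. Flip: y_m = 208.9920 − y_svg.

**Shape 1** — `<polygon>` regular polygon, stroke `#0000ff` → engrave (S128, F3377). Machine vertices: (42.5878,132.1187) → (79.5013,127.5501) → (94.0015,93.2978) → (71.5882,63.6141) → (34.6747,68.1827) → (20.1745,102.4350) → (42.5878,132.1187). Closed: final G1 returns to the first vertex.

**Shape 2** — `<path>` quadratic bezier, stroke `#0000ff` → engrave (S128, F3377). Control points (SVG): P0=(90.7731,59.3253), P1=(114.1210,91.1978), P2=(99.6357,74.3374); sampled at t=k/4. Machine vertices: (90.7731,149.6667) → (100.0825,136.7763) → (104.6627,129.9774) → (104.5138,129.2702) → (99.6357,134.6546). Open path.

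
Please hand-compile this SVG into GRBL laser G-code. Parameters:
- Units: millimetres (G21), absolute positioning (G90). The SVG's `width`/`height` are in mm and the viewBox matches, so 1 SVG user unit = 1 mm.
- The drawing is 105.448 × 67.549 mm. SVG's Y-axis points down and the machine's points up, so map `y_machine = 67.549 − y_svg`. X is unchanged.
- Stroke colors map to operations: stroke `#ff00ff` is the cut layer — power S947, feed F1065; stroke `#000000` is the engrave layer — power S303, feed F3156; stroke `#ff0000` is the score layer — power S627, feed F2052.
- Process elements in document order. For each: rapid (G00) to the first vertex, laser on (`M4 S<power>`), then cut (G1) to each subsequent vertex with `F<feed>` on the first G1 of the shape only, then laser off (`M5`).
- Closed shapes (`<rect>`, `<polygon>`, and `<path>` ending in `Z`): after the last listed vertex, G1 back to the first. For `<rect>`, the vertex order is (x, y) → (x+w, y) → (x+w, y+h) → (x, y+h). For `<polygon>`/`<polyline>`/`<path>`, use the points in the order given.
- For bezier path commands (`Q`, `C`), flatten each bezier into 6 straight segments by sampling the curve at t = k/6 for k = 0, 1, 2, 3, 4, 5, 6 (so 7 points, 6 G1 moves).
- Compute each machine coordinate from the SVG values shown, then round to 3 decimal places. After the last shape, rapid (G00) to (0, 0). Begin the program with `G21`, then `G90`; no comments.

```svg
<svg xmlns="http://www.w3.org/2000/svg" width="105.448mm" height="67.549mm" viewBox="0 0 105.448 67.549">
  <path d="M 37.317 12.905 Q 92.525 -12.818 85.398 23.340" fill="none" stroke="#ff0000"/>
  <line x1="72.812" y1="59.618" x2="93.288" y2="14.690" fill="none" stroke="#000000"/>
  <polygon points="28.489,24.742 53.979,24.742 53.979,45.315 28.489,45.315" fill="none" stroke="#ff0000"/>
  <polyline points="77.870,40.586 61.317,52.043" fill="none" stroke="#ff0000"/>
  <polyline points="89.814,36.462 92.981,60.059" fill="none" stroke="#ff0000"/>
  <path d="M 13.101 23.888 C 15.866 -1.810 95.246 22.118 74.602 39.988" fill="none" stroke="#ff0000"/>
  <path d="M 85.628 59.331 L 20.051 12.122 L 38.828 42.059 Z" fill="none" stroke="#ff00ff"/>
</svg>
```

G21
G90
G00 X37.317 Y54.644
M4 S627
G1 X53.988 Y61.499 F2052
G1 X67.196 Y64.917
G1 X76.941 Y64.897
G1 X83.223 Y61.439
G1 X86.042 Y54.543
G1 X85.398 Y44.209
M5
G00 X72.812 Y7.931
M4 S303
G1 X93.288 Y52.859 F3156
M5
G00 X28.489 Y42.807
M4 S627
G1 X53.979 Y42.807 F2052
G1 X53.979 Y22.234
G1 X28.489 Y22.234
G1 X28.489 Y42.807
M5
G00 X77.870 Y26.963
M4 S627
G1 X61.317 Y15.506 F2052
M5
G00 X89.814 Y31.087
M4 S627
G1 X92.981 Y7.490 F2052
M5
G00 X13.101 Y43.661
M4 S627
G1 X20.050 Y52.632 F2052
G1 X34.862 Y54.879
G1 X52.630 Y51.949
G1 X68.447 Y45.388
G1 X77.406 Y36.743
G1 X74.602 Y27.561
M5
G00 X85.628 Y8.218
M4 S947
G1 X20.051 Y55.427 F1065
G1 X38.828 Y25.490
G1 X85.628 Y8.218
M5
G00 X0.000 Y0.000

viewBox `0 0 105.448 67.549` with mm width/height → 1 unit = 1 mm. Flip: y_m = 67.549 − y_svg.

**Shape 1** — `<path>` quadratic bezier, stroke `#ff0000` → score (S627, F2052). Control points (SVG): P0=(37.317,12.905), P1=(92.525,-12.818), P2=(85.398,23.340); sampled at t=k/6. Machine vertices: (37.317,54.644) → (53.988,61.499) → (67.196,64.917) → (76.941,64.897) → (83.223,61.439) → (86.042,54.543) → (85.398,44.209). Open path.

**Shape 2** — `<line>` line segment, stroke `#000000` → engrave (S303, F3156). Machine vertices: (72.812,7.931) → (93.288,52.859). Open path.

**Shape 3** — `<polygon>` rectangle, stroke `#ff0000` → score (S627, F2052). Machine vertices: (28.489,42.807) → (53.979,42.807) → (53.979,22.234) → (28.489,22.234) → (28.489,42.807). Closed: final G1 returns to the first vertex.

**Shape 4** — `<polyline>` line segment, stroke `#ff0000` → score (S627, F2052). Machine vertices: (77.870,26.963) → (61.317,15.506). Open path.

**Shape 5** — `<polyline>` line segment, stroke `#ff0000` → score (S627, F2052). Machine vertices: (89.814,31.087) → (92.981,7.490). Open path.

**Shape 6** — `<path>` cubic bezier, stroke `#ff0000` → score (S627, F2052). Control points (SVG): P0=(13.101,23.888), P1=(15.866,-1.810), P2=(95.246,22.118), P3=(74.602,39.988); sampled at t=k/6. Machine vertices: (13.101,43.661) → (20.050,52.632) → (34.862,54.879) → (52.630,51.949) → (68.447,45.388) → (77.406,36.743) → (74.602,27.561). Open path.

**Shape 7** — `<path>` closed polygon, stroke `#ff00ff` → cut (S947, F1065). Machine vertices: (85.628,8.218) → (20.051,55.427) → (38.828,25.490) → (85.628,8.218). Closed: final G1 returns to the first vertex.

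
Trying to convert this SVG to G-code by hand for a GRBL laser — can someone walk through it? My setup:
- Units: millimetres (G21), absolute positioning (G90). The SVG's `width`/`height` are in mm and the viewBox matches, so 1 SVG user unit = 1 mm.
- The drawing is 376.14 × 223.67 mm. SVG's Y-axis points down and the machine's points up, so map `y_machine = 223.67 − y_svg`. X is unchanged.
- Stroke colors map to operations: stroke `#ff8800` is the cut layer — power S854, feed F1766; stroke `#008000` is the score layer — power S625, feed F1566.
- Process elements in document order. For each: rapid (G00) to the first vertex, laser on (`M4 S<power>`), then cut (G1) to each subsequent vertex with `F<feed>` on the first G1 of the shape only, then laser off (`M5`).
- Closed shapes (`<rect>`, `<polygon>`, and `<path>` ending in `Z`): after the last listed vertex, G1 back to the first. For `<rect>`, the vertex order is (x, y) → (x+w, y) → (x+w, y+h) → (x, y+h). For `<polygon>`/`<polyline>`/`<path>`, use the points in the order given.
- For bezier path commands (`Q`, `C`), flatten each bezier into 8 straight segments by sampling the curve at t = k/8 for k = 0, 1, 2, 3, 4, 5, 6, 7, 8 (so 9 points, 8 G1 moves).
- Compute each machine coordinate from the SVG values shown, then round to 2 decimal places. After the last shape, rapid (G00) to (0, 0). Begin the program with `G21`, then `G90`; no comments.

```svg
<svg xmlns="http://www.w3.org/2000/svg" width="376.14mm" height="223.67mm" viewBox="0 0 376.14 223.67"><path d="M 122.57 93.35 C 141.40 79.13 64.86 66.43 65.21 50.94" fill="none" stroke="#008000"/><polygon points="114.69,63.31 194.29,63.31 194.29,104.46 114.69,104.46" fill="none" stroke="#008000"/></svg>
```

G21
G90
G00 X122.57 Y130.32
M4 S625
G1 X125.50 Y135.59 F1566
G1 X121.50 Y140.77
G1 X112.60 Y145.90
G1 X100.82 Y151.05
G1 X88.17 Y156.25
G1 X76.67 Y161.57
G1 X68.35 Y167.04
G1 X65.21 Y172.73
M5
G00 X114.69 Y160.36
M4 S625
G1 X194.29 Y160.36 F1566
G1 X194.29 Y119.21
G1 X114.69 Y119.21
G1 X114.69 Y160.36
M5
G00 X0.00 Y0.00

1 u = 1 mm; y_m = 223.67 − y.

[1] `<path>` cubic bezier, #008000→score S625 F1566: (122.57,130.32) → (125.50,135.59) → (121.50,140.77) → (112.60,145.90) → (100.82,151.05) → (88.17,156.25) → (76.67,161.57) → (68.35,167.04) → (65.21,172.73)

[2] `<polygon>` rectangle, #008000→score S625 F1566: (114.69,160.36) → (194.29,160.36) → (194.29,119.21) → (114.69,119.21) → (114.69,160.36) (closed)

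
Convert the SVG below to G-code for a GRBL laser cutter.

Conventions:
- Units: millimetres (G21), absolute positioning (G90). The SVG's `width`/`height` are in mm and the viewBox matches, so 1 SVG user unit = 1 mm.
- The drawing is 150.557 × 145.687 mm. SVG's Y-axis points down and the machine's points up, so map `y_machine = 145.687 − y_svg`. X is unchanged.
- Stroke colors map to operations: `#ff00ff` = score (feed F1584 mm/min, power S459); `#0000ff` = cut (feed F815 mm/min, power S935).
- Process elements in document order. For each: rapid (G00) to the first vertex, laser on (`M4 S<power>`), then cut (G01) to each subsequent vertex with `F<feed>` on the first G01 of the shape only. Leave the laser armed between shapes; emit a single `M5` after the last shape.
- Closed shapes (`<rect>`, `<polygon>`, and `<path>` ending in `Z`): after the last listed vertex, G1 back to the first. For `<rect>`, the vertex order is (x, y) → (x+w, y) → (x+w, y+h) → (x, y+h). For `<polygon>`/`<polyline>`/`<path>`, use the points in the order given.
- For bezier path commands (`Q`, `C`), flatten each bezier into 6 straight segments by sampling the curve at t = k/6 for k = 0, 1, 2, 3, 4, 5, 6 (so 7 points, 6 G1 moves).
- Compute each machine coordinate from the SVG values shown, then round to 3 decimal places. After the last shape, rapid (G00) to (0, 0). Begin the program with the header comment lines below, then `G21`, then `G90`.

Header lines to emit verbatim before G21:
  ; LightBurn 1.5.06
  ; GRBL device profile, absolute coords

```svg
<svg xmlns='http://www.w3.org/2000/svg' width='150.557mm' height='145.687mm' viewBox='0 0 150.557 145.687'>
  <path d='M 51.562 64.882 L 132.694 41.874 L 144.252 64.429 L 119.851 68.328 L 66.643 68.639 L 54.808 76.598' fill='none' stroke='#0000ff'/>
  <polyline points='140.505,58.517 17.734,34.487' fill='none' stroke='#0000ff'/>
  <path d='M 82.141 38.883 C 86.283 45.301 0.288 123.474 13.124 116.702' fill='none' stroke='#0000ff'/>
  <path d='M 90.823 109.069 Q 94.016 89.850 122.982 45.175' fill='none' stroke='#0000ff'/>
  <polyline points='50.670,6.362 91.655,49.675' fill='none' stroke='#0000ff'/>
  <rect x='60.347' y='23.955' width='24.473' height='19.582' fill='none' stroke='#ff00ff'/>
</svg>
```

; LightBurn 1.5.06
; GRBL device profile, absolute coords
G21
G90
G00 X51.562 Y80.805
M4 S935
G01 X132.694 Y103.813 F815
G01 X144.252 Y81.258
G01 X119.851 Y77.359
G01 X66.643 Y77.048
G01 X54.808 Y69.089
G00 X140.505 Y87.170
M4 S935
G01 X17.734 Y111.200 F815
G00 X82.141 Y106.804
M4 S935
G01 X77.575 Y98.341 F815
G01 X63.236 Y82.271
G01 X44.372 Y62.948
G01 X26.233 Y44.724
G01 X14.067 Y31.952
G01 X13.124 Y28.985
G00 X90.823 Y36.618
M4 S935
G01 X92.603 Y43.731 F815
G01 X95.815 Y52.259
G01 X100.459 Y62.201
G01 X106.535 Y73.557
G01 X114.043 Y86.327
G01 X122.982 Y100.512
G00 X50.670 Y139.325
M4 S935
G01 X91.655 Y96.012 F815
G00 X60.347 Y121.732
M4 S459
G01 X84.820 Y121.732 F1584
G01 X84.820 Y102.150
G01 X60.347 Y102.150
G01 X60.347 Y121.732
M5
G00 X0.000 Y0.000

Since the viewBox matches the mm dimensions, user units are millimetres directly. The only transform is the Y-flip y_m = 145.687 − y_svg.

Shape 1 is a open polyline drawn with `<path>`. Its stroke #0000ff means cut at S935, F815. After flipping Y the toolpath is (51.562,80.805) → (132.694,103.813) → (144.252,81.258) → (119.851,77.359) → (66.643,77.048) → (54.808,69.089).

Shape 2 is a line segment drawn with `<polyline>`. Its stroke #0000ff means cut at S935, F815. After flipping Y the toolpath is (140.505,87.170) → (17.734,111.200).

Shape 3 is a cubic bezier drawn with `<path>`. Its stroke #0000ff means cut at S935, F815. After flipping Y the toolpath is (82.141,106.804) → (77.575,98.341) → (63.236,82.271) → (44.372,62.948) → (26.233,44.724) → (14.067,31.952) → (13.124,28.985).

Shape 4 is a quadratic bezier drawn with `<path>`. Its stroke #0000ff means cut at S935, F815. After flipping Y the toolpath is (90.823,36.618) → (92.603,43.731) → (95.815,52.259) → (100.459,62.201) → (106.535,73.557) → (114.043,86.327) → (122.982,100.512).

Shape 5 is a line segment drawn with `<polyline>`. Its stroke #0000ff means cut at S935, F815. After flipping Y the toolpath is (50.670,139.325) → (91.655,96.012).

Shape 6 is a rectangle drawn with `<rect>`. Its stroke #ff00ff means score at S459, F1584. After flipping Y the toolpath is (60.347,121.732) → (84.820,121.732) → (84.820,102.150) → (60.347,102.150) → (60.347,121.732), returning to the start.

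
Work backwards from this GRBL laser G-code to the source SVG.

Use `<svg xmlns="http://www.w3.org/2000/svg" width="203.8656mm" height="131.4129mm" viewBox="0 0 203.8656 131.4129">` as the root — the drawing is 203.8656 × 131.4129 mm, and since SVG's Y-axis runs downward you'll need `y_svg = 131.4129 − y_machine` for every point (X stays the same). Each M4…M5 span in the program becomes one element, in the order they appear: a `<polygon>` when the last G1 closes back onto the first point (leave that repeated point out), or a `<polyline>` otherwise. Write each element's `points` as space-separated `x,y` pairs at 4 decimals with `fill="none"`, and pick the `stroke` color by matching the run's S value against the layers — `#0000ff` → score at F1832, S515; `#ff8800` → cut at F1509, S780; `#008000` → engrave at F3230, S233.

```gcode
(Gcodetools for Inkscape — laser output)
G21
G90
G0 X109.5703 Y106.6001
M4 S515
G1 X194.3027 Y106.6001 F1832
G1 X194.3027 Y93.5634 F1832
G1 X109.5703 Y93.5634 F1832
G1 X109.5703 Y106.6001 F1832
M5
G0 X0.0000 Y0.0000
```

<svg xmlns="http://www.w3.org/2000/svg" width="203.8656mm" height="131.4129mm" viewBox="0 0 203.8656 131.4129">
  <polygon points="109.5703,24.8128 194.3027,24.8128 194.3027,37.8495 109.5703,37.8495" fill="none" stroke="#0000ff"/>
</svg>

Machine Y-up, SVG Y-down with viewBox height 131.4129, so y_svg = 131.4129 − y_machine; X carries over. Every run uses S515, so all elements get stroke `#0000ff` (score).

Run 1: The run returns to its start, so emit a `<polygon>` with points (Y-flipped): 109.5703,24.8128 194.3027,24.8128 194.3027,37.8495 109.5703,37.8495.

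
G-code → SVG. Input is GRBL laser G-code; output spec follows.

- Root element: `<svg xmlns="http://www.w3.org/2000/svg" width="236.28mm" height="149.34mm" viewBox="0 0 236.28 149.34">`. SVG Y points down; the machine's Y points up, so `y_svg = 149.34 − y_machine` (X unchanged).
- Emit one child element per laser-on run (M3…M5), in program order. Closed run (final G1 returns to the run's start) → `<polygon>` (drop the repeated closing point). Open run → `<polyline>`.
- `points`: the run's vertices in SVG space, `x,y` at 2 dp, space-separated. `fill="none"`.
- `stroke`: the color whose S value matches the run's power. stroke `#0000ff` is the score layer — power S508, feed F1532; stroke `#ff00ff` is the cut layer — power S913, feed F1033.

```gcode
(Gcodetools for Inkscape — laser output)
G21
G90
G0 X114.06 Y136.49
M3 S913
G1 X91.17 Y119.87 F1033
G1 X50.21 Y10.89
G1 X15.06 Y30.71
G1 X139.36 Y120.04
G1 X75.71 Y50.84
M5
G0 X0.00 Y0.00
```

<svg xmlns="http://www.w3.org/2000/svg" width="236.28mm" height="149.34mm" viewBox="0 0 236.28 149.34">
  <polyline points="114.06,12.85 91.17,29.47 50.21,138.45 15.06,118.63 139.36,29.30 75.71,98.50" fill="none" stroke="#ff00ff"/>
</svg>

Each laser-on run becomes one SVG element. Flip Y back into SVG space with y_svg = 149.34 − y_machine. Every run uses S913, so all elements get stroke `#ff00ff` (cut).

Run 1: The run is open, so emit a `<polyline>` with points (Y-flipped): 114.06,12.85 91.17,29.47 50.21,138.45 15.06,118.63 139.36,29.30 75.71,98.50.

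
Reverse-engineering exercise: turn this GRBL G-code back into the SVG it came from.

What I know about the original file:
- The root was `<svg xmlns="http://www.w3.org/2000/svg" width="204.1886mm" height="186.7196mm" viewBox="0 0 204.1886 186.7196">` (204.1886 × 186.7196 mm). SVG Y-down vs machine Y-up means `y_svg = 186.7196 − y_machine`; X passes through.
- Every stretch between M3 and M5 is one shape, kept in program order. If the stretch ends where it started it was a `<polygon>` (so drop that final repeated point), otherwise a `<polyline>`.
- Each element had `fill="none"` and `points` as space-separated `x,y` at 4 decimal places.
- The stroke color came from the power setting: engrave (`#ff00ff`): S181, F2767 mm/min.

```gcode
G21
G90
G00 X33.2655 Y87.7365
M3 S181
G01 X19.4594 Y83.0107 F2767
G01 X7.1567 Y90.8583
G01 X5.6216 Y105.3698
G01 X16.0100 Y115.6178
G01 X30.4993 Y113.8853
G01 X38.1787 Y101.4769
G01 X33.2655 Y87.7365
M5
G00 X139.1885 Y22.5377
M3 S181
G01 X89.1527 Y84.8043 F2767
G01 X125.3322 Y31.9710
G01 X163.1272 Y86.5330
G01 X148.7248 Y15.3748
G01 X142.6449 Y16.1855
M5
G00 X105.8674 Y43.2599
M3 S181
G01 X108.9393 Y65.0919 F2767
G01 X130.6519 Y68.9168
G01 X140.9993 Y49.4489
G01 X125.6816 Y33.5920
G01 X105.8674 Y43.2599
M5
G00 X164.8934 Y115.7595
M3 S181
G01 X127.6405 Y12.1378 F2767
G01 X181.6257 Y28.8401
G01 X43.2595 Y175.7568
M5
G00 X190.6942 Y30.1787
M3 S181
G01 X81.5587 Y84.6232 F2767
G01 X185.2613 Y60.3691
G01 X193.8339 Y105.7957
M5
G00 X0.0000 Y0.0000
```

y_svg = 186.7196 − y_m. Every run uses S181, so all elements get stroke `#ff00ff` (engrave).

[1] closed run; points: 33.2655,98.9831 19.4594,103.7089 7.1567,95.8613 5.6216,81.3498 16.0100,71.1018 30.4993,72.8343 38.1787,85.2427

[2] open run; points: 139.1885,164.1819 89.1527,101.9153 125.3322,154.7486 163.1272,100.1866 148.7248,171.3448 142.6449,170.5341

[3] closed run; points: 105.8674,143.4597 108.9393,121.6277 130.6519,117.8028 140.9993,137.2707 125.6816,153.1276

[4] open run; points: 164.8934,70.9601 127.6405,174.5818 181.6257,157.8795 43.2595,10.9628

[5] open run; points: 190.6942,156.5409 81.5587,102.0964 185.2613,126.3505 193.8339,80.9239

<svg xmlns="http://www.w3.org/2000/svg" width="204.1886mm" height="186.7196mm" viewBox="0 0 204.1886 186.7196">
  <polygon points="33.2655,98.9831 19.4594,103.7089 7.1567,95.8613 5.6216,81.3498 16.0100,71.1018 30.4993,72.8343 38.1787,85.2427" fill="none" stroke="#ff00ff"/>
  <polyline points="139.1885,164.1819 89.1527,101.9153 125.3322,154.7486 163.1272,100.1866 148.7248,171.3448 142.6449,170.5341" fill="none" stroke="#ff00ff"/>
  <polygon points="105.8674,143.4597 108.9393,121.6277 130.6519,117.8028 140.9993,137.2707 125.6816,153.1276" fill="none" stroke="#ff00ff"/>
  <polyline points="164.8934,70.9601 127.6405,174.5818 181.6257,157.8795 43.2595,10.9628" fill="none" stroke="#ff00ff"/>
  <polyline points="190.6942,156.5409 81.5587,102.0964 185.2613,126.3505 193.8339,80.9239" fill="none" stroke="#ff00ff"/>
</svg>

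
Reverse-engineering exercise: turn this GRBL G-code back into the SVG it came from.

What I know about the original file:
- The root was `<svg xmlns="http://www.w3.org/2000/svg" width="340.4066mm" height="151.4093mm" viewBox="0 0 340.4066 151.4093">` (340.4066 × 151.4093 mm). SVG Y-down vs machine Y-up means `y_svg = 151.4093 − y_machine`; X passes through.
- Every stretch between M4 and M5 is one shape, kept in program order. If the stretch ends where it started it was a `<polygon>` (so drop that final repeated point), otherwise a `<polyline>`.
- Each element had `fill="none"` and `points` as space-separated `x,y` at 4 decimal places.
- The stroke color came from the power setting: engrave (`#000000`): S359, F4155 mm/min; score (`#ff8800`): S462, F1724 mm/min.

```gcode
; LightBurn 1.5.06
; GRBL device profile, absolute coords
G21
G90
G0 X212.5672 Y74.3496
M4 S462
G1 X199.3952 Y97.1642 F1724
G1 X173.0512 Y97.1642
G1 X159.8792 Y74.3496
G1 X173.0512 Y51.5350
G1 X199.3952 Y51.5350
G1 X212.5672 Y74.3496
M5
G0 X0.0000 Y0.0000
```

y_svg = 151.4093 − y_m. Every run uses S462, so all elements get stroke `#ff8800` (score).

[1] closed run; points: 212.5672,77.0597 199.3952,54.2451 173.0512,54.2451 159.8792,77.0597 173.0512,99.8743 199.3952,99.8743

<svg xmlns="http://www.w3.org/2000/svg" width="340.4066mm" height="151.4093mm" viewBox="0 0 340.4066 151.4093">
  <polygon points="212.5672,77.0597 199.3952,54.2451 173.0512,54.2451 159.8792,77.0597 173.0512,99.8743 199.3952,99.8743" fill="none" stroke="#ff8800"/>
</svg>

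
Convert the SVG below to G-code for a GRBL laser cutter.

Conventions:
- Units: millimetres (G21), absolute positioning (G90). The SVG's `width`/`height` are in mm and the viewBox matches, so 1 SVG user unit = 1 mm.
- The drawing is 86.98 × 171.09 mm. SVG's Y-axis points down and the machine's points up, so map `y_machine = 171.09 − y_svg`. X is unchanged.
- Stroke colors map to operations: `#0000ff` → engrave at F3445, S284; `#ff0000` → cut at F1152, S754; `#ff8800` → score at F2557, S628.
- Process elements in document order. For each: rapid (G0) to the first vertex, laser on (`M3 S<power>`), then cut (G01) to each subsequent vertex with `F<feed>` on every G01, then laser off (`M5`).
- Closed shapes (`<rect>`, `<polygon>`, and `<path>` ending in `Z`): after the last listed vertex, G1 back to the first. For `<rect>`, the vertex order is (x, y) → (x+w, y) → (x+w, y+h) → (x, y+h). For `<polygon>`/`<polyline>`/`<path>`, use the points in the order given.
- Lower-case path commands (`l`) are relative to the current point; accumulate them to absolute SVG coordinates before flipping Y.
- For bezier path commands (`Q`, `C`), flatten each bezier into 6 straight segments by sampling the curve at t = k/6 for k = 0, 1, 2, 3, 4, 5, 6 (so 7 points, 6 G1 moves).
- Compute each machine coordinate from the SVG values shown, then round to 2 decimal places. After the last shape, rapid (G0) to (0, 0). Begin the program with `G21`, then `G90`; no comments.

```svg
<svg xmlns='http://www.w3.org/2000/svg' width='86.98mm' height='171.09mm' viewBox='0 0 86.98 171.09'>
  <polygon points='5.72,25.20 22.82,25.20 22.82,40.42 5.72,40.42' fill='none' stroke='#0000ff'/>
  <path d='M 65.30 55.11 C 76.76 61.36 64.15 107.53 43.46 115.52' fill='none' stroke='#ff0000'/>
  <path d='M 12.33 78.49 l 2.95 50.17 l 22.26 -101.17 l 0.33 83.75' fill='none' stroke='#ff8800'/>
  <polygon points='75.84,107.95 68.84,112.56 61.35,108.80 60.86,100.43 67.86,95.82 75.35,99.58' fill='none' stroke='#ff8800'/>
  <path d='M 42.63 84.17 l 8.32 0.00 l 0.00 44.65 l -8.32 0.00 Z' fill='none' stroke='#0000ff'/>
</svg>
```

G21
G90
G0 X5.72 Y145.89
M3 S284
G01 X22.82 Y145.89 F3445
G01 X22.82 Y130.67 F3445
G01 X5.72 Y130.67 F3445
G01 X5.72 Y145.89 F3445
M5
G0 X65.30 Y115.98
M3 S754
G01 X69.10 Y109.89 F1152
G01 X69.33 Y99.32 F1152
G01 X66.44 Y86.43 F1152
G01 X60.86 Y73.39 F1152
G01 X53.06 Y62.39 F1152
G01 X43.46 Y55.57 F1152
M5
G0 X12.33 Y92.60
M3 S628
G01 X15.28 Y42.43 F2557
G01 X37.54 Y143.60 F2557
G01 X37.87 Y59.85 F2557
M5
G0 X75.84 Y63.14
M3 S628
G01 X68.84 Y58.53 F2557
G01 X61.35 Y62.29 F2557
G01 X60.86 Y70.66 F2557
G01 X67.86 Y75.27 F2557
G01 X75.35 Y71.51 F2557
G01 X75.84 Y63.14 F2557
M5
G0 X42.63 Y86.92
M3 S284
G01 X50.95 Y86.92 F3445
G01 X50.95 Y42.27 F3445
G01 X42.63 Y42.27 F3445
G01 X42.63 Y86.92 F3445
M5
G0 X0.00 Y0.00

1 u = 1 mm; y_m = 171.09 − y.

[1] `<polygon>` rectangle, #0000ff→engrave S284 F3445: (5.72,145.89) → (22.82,145.89) → (22.82,130.67) → (5.72,130.67) → (5.72,145.89) (closed)

[2] `<path>` cubic bezier, #ff0000→cut S754 F1152: (65.30,115.98) → (69.10,109.89) → (69.33,99.32) → (66.44,86.43) → (60.86,73.39) → (53.06,62.39) → (43.46,55.57)

[3] `<path>` open polyline, #ff8800→score S628 F2557: (12.33,92.60) → (15.28,42.43) → (37.54,143.60) → (37.87,59.85)

[4] `<polygon>` regular polygon, #ff8800→score S628 F2557: (75.84,63.14) → (68.84,58.53) → (61.35,62.29) → (60.86,70.66) → (67.86,75.27) → (75.35,71.51) → (75.84,63.14) (closed)

[5] `<path>` rectangle, #0000ff→engrave S284 F3445: (42.63,86.92) → (50.95,86.92) → (50.95,42.27) → (42.63,42.27) → (42.63,86.92) (closed)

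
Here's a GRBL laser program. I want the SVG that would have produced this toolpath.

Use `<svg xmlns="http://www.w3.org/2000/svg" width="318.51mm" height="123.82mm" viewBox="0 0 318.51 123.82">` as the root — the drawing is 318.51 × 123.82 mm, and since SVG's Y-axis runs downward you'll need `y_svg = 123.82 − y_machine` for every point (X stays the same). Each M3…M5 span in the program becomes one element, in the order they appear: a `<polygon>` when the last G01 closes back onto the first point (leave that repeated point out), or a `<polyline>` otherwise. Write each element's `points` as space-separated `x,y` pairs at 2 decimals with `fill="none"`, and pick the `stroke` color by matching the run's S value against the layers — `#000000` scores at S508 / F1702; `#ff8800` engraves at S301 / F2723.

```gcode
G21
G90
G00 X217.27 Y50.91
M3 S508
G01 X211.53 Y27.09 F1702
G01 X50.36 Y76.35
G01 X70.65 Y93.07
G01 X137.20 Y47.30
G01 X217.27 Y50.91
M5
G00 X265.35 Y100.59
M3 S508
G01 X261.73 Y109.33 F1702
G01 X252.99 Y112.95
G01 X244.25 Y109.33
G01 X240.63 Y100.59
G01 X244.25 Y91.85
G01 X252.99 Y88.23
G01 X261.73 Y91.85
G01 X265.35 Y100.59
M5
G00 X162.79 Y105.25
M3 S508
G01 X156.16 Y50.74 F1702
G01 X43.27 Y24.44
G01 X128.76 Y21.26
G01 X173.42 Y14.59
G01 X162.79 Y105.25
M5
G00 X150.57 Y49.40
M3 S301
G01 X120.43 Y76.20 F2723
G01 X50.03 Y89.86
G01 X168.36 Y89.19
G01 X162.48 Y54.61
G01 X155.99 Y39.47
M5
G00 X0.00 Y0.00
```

Machine Y-up, SVG Y-down with viewBox height 123.82, so y_svg = 123.82 − y_machine; X carries over.

Run 1: S508 ⇒ score layer `#000000`. The run returns to its start, so emit a `<polygon>` with points (Y-flipped): 217.27,72.91 211.53,96.73 50.36,47.47 70.65,30.75 137.20,76.52.

Run 2: the run's S508 means `#000000` (score). The run returns to its start, so emit a `<polygon>` with points (Y-flipped): 265.35,23.23 261.73,14.49 252.99,10.87 244.25,14.49 240.63,23.23 244.25,31.97 252.99,35.59 261.73,31.97.

Run 3: the run's S508 means `#000000` (score). The run returns to its start, so emit a `<polygon>` with points (Y-flipped): 162.79,18.57 156.16,73.08 43.27,99.38 128.76,102.56 173.42,109.23.

Run 4: S301 ⇒ engrave layer `#ff8800`. The run is open, so emit a `<polyline>` with points (Y-flipped): 150.57,74.42 120.43,47.62 50.03,33.96 168.36,34.63 162.48,69.21 155.99,84.35.

<svg xmlns="http://www.w3.org/2000/svg" width="318.51mm" height="123.82mm" viewBox="0 0 318.51 123.82">
  <polygon points="217.27,72.91 211.53,96.73 50.36,47.47 70.65,30.75 137.20,76.52" fill="none" stroke="#000000"/>
  <polygon points="265.35,23.23 261.73,14.49 252.99,10.87 244.25,14.49 240.63,23.23 244.25,31.97 252.99,35.59 261.73,31.97" fill="none" stroke="#000000"/>
  <polygon points="162.79,18.57 156.16,73.08 43.27,99.38 128.76,102.56 173.42,109.23" fill="none" stroke="#000000"/>
  <polyline points="150.57,74.42 120.43,47.62 50.03,33.96 168.36,34.63 162.48,69.21 155.99,84.35" fill="none" stroke="#ff8800"/>
</svg>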